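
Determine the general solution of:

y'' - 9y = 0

Characteristic equation: r² - 9 = 0
Roots: r = 3, -3 (distinct real)
General solution: y = C₁e^(3x) + C₂e^(-3x)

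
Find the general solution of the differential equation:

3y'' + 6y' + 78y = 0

Characteristic equation: 3r² + 6r + 78 = 0
Divide by 3: r² + 2r + 26 = 0
Roots: r = -1 ± 5i (complex conjugates)
General solution: y = e^(-x)(C₁cos(5x) + C₂sin(5x))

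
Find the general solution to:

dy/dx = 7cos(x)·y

Separating variables and integrating:
ln|y| = 7sin(x) + C

General solution: y = Ce^(7sin(x))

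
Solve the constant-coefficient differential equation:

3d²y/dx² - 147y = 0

Characteristic equation: 3r² - 147 = 0
Divide by 3: r² - 49 = 0
Roots: r = 7, -7 (distinct real)
General solution: y = C₁e^(7x) + C₂e^(-7x)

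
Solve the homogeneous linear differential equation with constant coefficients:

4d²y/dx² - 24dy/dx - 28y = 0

Characteristic equation: 4r² - 24r - 28 = 0
Divide by 4: r² - 6r - 7 = 0
Roots: r = 7, -1 (distinct real)
General solution: y = C₁e^(7x) + C₂e^(-x)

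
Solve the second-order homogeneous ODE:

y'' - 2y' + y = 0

Characteristic equation: r² - 2r + 1 = 0
Factored: (r - 1)² = 0
Repeated root: r = 1
General solution: y = (C₁ + C₂x)e^x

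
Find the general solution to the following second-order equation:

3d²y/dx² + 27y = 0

Characteristic equation: 3r² + 27 = 0
Divide by 3: r² + 9 = 0
Roots: r = ±3i (complex conjugates)
General solution: y = C₁cos(3x) + C₂sin(3x)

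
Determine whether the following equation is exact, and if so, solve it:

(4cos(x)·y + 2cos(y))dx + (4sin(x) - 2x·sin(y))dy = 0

Verify exactness: ∂M/∂y = ∂N/∂x ✓
Find F(x,y) such that ∂F/∂x = M, ∂F/∂y = N
Solution: 4sin(x)·y + 2x·cos(y) = C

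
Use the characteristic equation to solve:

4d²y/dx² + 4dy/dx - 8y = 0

Characteristic equation: 4r² + 4r - 8 = 0
Divide by 4: r² + r - 2 = 0
Roots: r = 1, -2 (distinct real)
General solution: y = C₁e^x + C₂e^(-2x)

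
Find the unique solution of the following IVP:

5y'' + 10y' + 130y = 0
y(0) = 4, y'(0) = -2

General solution: y = e^(-x)(C₁cos(5x) + C₂sin(5x))
Complex roots r = -1 ± 5i
Applying ICs: C₁ = 4, C₂ = 2/5
Particular solution: y = e^(-x)(4cos(5x) + (2/5)sin(5x))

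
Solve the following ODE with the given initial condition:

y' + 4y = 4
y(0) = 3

General solution: y = 1 + Ce^(-4x)
Applying y(0) = 3: C = 3 - 1 = 2
Particular solution: y = 1 + 2e^(-4x)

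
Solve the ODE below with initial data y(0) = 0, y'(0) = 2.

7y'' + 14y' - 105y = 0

General solution: y = C₁e^(3x) + C₂e^(-5x)
Applying ICs: C₁ = 1/4, C₂ = -1/4
Particular solution: y = (1/4)e^(3x) - (1/4)e^(-5x)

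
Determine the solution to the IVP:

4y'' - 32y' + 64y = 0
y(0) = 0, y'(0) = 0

General solution: y = (C₁ + C₂x)e^(4x)
Repeated root r = 4
Applying ICs: C₁ = 0, C₂ = 0
Particular solution: y = 0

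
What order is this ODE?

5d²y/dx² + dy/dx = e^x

The order is 2 (highest derivative is of order 2).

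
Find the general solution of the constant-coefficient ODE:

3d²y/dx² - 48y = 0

Characteristic equation: 3r² - 48 = 0
Divide by 3: r² - 16 = 0
Roots: r = 4, -4 (distinct real)
General solution: y = C₁e^(4x) + C₂e^(-4x)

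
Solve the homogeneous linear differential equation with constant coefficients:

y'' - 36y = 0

Characteristic equation: r² - 36 = 0
Roots: r = 6, -6 (distinct real)
General solution: y = C₁e^(6x) + C₂e^(-6x)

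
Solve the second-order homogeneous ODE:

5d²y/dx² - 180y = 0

Characteristic equation: 5r² - 180 = 0
Divide by 5: r² - 36 = 0
Roots: r = 6, -6 (distinct real)
General solution: y = C₁e^(6x) + C₂e^(-6x)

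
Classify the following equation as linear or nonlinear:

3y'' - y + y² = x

Nonlinear (y² term)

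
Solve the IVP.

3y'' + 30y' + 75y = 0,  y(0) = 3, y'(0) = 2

General solution: y = (C₁ + C₂x)e^(-5x)
Repeated root r = -5
Applying ICs: C₁ = 3, C₂ = 17
Particular solution: y = (3 + 17x)e^(-5x)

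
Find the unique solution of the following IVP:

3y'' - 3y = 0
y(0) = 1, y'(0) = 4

General solution: y = C₁e^x + C₂e^(-x)
Applying ICs: C₁ = 5/2, C₂ = -3/2
Particular solution: y = (5/2)e^x - (3/2)e^(-x)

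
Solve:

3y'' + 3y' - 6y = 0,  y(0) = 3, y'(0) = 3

General solution: y = C₁e^x + C₂e^(-2x)
Applying ICs: C₁ = 3, C₂ = 0
Particular solution: y = 3e^x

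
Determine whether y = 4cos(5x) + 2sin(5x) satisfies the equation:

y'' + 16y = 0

Verification:
y'' = -100cos(5x) - 50sin(5x)
y'' + 16y ≠ 0 (frequency mismatch: got 25 instead of 16)

No, it is not a solution.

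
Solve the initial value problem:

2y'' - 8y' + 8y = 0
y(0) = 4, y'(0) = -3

General solution: y = (C₁ + C₂x)e^(2x)
Repeated root r = 2
Applying ICs: C₁ = 4, C₂ = -11
Particular solution: y = (4 - 11x)e^(2x)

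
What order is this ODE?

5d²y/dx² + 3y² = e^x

The order is 2 (highest derivative is of order 2).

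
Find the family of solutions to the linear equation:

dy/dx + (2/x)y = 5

Using integrating factor method:

General solution: y = (5/3)x + Cx^(-2)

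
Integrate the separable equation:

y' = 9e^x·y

Separating variables and integrating:
ln|y| = 9e^x + C

General solution: y = Ce^(9e^x)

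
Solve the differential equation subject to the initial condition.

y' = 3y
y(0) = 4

General solution: y = Ce^(3x)
Applying IC y(0) = 4:
Particular solution: y = 4e^(3x)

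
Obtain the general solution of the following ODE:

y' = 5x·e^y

Separating variables and integrating:
-e^(-y) = 5x²/2 + C

General solution: y = -ln(C - 5x²/2)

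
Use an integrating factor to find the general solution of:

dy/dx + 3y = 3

Using integrating factor method:

General solution: y = 1 + Ce^(-3x)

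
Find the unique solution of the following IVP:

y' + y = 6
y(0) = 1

General solution: y = 6 + Ce^(-x)
Applying y(0) = 1: C = 1 - 6 = -5
Particular solution: y = 6 - 5e^(-x)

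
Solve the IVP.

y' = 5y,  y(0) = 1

General solution: y = Ce^(5x)
Applying IC y(0) = 1:
Particular solution: y = e^(5x)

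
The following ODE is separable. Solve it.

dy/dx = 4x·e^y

Separating variables and integrating:
-e^(-y) = 2x² + C

General solution: y = -ln(C - 2x²)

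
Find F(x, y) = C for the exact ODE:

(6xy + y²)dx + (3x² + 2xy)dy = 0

Verify exactness: ∂M/∂y = ∂N/∂x ✓
Find F(x,y) such that ∂F/∂x = M, ∂F/∂y = N
Solution: 3x²y + xy² = C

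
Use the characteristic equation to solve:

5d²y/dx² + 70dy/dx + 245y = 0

Characteristic equation: 5r² + 70r + 245 = 0
Divide by 5: r² + 14r + 49 = 0
Factored: (r + 7)² = 0
Repeated root: r = -7
General solution: y = (C₁ + C₂x)e^(-7x)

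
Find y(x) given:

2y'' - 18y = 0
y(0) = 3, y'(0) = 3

General solution: y = C₁e^(3x) + C₂e^(-3x)
Applying ICs: C₁ = 2, C₂ = 1
Particular solution: y = 2e^(3x) + e^(-3x)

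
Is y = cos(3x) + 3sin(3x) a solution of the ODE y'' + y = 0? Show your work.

Verification:
y'' = -9cos(3x) - 27sin(3x)
y'' + y ≠ 0 (frequency mismatch: got 9 instead of 1)

No, it is not a solution.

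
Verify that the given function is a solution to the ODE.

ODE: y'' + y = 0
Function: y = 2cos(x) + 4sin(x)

Verification:
y'' = -2cos(x) - 4sin(x)
y'' + y = 0 ✓

Yes, it is a solution.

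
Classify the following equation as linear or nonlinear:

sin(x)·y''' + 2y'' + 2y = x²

Linear (y and its derivatives appear to the first power only, no products of y terms)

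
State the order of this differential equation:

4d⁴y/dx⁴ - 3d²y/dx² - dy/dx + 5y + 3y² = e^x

The order is 4 (highest derivative is of order 4).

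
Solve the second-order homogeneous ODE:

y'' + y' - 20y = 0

Characteristic equation: r² + r - 20 = 0
Roots: r = 4, -5 (distinct real)
General solution: y = C₁e^(4x) + C₂e^(-5x)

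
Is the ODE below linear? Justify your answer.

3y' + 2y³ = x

No. Nonlinear (y³ term)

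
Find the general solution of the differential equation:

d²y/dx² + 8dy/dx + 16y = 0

Characteristic equation: r² + 8r + 16 = 0
Factored: (r + 4)² = 0
Repeated root: r = -4
General solution: y = (C₁ + C₂x)e^(-4x)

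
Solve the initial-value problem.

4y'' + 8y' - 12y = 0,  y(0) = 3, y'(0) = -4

General solution: y = C₁e^x + C₂e^(-3x)
Applying ICs: C₁ = 5/4, C₂ = 7/4
Particular solution: y = (5/4)e^x + (7/4)e^(-3x)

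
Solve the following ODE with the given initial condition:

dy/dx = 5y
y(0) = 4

General solution: y = Ce^(5x)
Applying IC y(0) = 4:
Particular solution: y = 4e^(5x)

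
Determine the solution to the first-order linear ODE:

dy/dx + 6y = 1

Using integrating factor method:

General solution: y = 1/6 + Ce^(-6x)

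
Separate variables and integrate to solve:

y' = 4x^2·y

Separating variables and integrating:
ln|y| = 4x^3/3 + C

General solution: y = Ce^(4x^3/3)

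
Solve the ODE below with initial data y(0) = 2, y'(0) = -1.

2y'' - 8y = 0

General solution: y = C₁e^(2x) + C₂e^(-2x)
Applying ICs: C₁ = 3/4, C₂ = 5/4
Particular solution: y = (3/4)e^(2x) + (5/4)e^(-2x)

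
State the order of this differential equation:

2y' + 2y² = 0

The order is 1 (highest derivative is of order 1).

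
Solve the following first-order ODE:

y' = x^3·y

Separating variables and integrating:
ln|y| = x^4/4 + C

General solution: y = Ce^(x^4/4)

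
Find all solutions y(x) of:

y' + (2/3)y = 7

Using integrating factor method:

General solution: y = 21/2 + Ce^(-2x/3)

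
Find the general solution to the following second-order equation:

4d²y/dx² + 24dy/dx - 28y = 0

Characteristic equation: 4r² + 24r - 28 = 0
Divide by 4: r² + 6r - 7 = 0
Roots: r = 1, -7 (distinct real)
General solution: y = C₁e^x + C₂e^(-7x)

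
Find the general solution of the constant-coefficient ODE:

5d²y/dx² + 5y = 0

Characteristic equation: 5r² + 5 = 0
Divide by 5: r² + 1 = 0
Roots: r = ±i (complex conjugates)
General solution: y = C₁cos(x) + C₂sin(x)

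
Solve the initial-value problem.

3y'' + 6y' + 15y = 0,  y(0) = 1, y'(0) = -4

General solution: y = e^(-x)(C₁cos(2x) + C₂sin(2x))
Complex roots r = -1 ± 2i
Applying ICs: C₁ = 1, C₂ = -3/2
Particular solution: y = e^(-x)(cos(2x) - (3/2)sin(2x))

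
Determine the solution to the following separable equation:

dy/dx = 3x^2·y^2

Separating variables and integrating:
-1/y = x^3 + C

General solution: y^-1 = -x^3 + C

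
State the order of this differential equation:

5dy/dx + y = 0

The order is 1 (highest derivative is of order 1).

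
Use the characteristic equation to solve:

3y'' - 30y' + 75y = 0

Characteristic equation: 3r² - 30r + 75 = 0
Divide by 3: r² - 10r + 25 = 0
Factored: (r - 5)² = 0
Repeated root: r = 5
General solution: y = (C₁ + C₂x)e^(5x)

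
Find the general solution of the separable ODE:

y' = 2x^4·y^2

Separating variables and integrating:
-1/y = 2x^5/5 + C

General solution: y^-1 = (-2/5)x^5 + C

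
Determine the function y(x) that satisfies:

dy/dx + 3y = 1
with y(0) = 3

General solution: y = 1/3 + Ce^(-3x)
Applying y(0) = 3: C = 3 - 1/3 = 8/3
Particular solution: y = 1/3 + (8/3)e^(-3x)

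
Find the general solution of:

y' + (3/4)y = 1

Using integrating factor method:

General solution: y = 4/3 + Ce^(-3x/4)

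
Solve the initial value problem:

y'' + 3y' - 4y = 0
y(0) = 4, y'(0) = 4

General solution: y = C₁e^x + C₂e^(-4x)
Applying ICs: C₁ = 4, C₂ = 0
Particular solution: y = 4e^x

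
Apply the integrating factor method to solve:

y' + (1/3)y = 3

Using integrating factor method:

General solution: y = 9 + Ce^(-x/3)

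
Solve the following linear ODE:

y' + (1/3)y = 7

Using integrating factor method:

General solution: y = 21 + Ce^(-x/3)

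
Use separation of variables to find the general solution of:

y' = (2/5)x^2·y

Separating variables and integrating:
ln|y| = 2x^3/15 + C

General solution: y = Ce^(2x^3/15)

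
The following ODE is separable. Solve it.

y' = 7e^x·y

Separating variables and integrating:
ln|y| = 7e^x + C

General solution: y = Ce^(7e^x)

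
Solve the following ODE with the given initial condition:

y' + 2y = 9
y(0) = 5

General solution: y = 9/2 + Ce^(-2x)
Applying y(0) = 5: C = 5 - 9/2 = 1/2
Particular solution: y = 9/2 + (1/2)e^(-2x)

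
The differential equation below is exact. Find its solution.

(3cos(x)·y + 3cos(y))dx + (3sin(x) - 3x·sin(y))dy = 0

Verify exactness: ∂M/∂y = ∂N/∂x ✓
Find F(x,y) such that ∂F/∂x = M, ∂F/∂y = N
Solution: 3sin(x)·y + 3x·cos(y) = C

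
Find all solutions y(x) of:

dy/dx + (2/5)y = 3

Using integrating factor method:

General solution: y = 15/2 + Ce^(-2x/5)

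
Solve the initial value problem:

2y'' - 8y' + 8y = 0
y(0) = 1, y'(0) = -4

General solution: y = (C₁ + C₂x)e^(2x)
Repeated root r = 2
Applying ICs: C₁ = 1, C₂ = -6
Particular solution: y = (1 - 6x)e^(2x)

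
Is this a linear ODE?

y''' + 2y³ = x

No. Nonlinear (y³ term)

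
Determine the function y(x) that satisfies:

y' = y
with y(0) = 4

General solution: y = Ce^x
Applying IC y(0) = 4:
Particular solution: y = 4e^x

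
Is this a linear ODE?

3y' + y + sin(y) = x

No. Nonlinear (sin(y) is nonlinear in y)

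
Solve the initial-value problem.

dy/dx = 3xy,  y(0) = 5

General solution: y = Ce^(3x²/2)
Applying IC y(0) = 5:
Particular solution: y = 5e^(3x²/2)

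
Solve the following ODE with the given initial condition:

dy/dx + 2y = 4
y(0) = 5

General solution: y = 2 + Ce^(-2x)
Applying y(0) = 5: C = 5 - 2 = 3
Particular solution: y = 2 + 3e^(-2x)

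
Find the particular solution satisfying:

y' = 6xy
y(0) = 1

General solution: y = Ce^(3x²)
Applying IC y(0) = 1:
Particular solution: y = e^(3x²)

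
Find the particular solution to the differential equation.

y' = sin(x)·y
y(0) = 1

General solution: y = Ce^(-cos(x))
Applying IC y(0) = 1:
Particular solution: y = e^(1-cos(x))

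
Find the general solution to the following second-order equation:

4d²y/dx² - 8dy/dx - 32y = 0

Characteristic equation: 4r² - 8r - 32 = 0
Divide by 4: r² - 2r - 8 = 0
Roots: r = 4, -2 (distinct real)
General solution: y = C₁e^(4x) + C₂e^(-2x)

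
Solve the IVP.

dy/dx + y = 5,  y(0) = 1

General solution: y = 5 + Ce^(-x)
Applying y(0) = 1: C = 1 - 5 = -4
Particular solution: y = 5 - 4e^(-x)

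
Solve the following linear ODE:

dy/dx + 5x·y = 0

Using integrating factor method:

General solution: y = Ce^(-5x^2/2)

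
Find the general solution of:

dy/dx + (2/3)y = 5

Using integrating factor method:

General solution: y = 15/2 + Ce^(-2x/3)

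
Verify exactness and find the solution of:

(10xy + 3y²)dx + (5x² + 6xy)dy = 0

Verify exactness: ∂M/∂y = ∂N/∂x ✓
Find F(x,y) such that ∂F/∂x = M, ∂F/∂y = N
Solution: 5x²y + 3xy² = C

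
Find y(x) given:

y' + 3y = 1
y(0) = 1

General solution: y = 1/3 + Ce^(-3x)
Applying y(0) = 1: C = 1 - 1/3 = 2/3
Particular solution: y = 1/3 + (2/3)e^(-3x)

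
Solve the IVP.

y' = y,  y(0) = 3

General solution: y = Ce^x
Applying IC y(0) = 3:
Particular solution: y = 3e^x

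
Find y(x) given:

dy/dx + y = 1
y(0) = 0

General solution: y = 1 + Ce^(-x)
Applying y(0) = 0: C = 0 - 1 = -1
Particular solution: y = 1 - e^(-x)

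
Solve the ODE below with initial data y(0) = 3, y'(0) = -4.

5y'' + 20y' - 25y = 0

General solution: y = C₁e^x + C₂e^(-5x)
Applying ICs: C₁ = 11/6, C₂ = 7/6
Particular solution: y = (11/6)e^x + (7/6)e^(-5x)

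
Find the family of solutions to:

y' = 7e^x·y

Separating variables and integrating:
ln|y| = 7e^x + C

General solution: y = Ce^(7e^x)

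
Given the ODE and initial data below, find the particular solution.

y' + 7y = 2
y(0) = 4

General solution: y = 2/7 + Ce^(-7x)
Applying y(0) = 4: C = 4 - 2/7 = 26/7
Particular solution: y = 2/7 + (26/7)e^(-7x)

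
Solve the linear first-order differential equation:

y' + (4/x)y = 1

Using integrating factor method:

General solution: y = (1/5)x + Cx^(-4)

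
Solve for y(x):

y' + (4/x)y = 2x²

Using integrating factor method:

General solution: y = (2/7)x^3 + Cx^(-4)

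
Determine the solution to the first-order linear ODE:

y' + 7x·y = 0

Using integrating factor method:

General solution: y = Ce^(-7x^2/2)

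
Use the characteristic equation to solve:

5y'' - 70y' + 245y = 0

Characteristic equation: 5r² - 70r + 245 = 0
Divide by 5: r² - 14r + 49 = 0
Factored: (r - 7)² = 0
Repeated root: r = 7
General solution: y = (C₁ + C₂x)e^(7x)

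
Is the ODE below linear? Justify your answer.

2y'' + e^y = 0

No. Nonlinear (e^y is nonlinear in y)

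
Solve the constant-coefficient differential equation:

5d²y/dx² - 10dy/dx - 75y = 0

Characteristic equation: 5r² - 10r - 75 = 0
Divide by 5: r² - 2r - 15 = 0
Roots: r = 5, -3 (distinct real)
General solution: y = C₁e^(5x) + C₂e^(-3x)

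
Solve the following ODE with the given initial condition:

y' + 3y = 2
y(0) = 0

General solution: y = 2/3 + Ce^(-3x)
Applying y(0) = 0: C = 0 - 2/3 = -2/3
Particular solution: y = 2/3 - (2/3)e^(-3x)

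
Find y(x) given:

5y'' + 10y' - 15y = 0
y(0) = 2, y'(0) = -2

General solution: y = C₁e^x + C₂e^(-3x)
Applying ICs: C₁ = 1, C₂ = 1
Particular solution: y = e^x + e^(-3x)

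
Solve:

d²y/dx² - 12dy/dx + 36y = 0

Characteristic equation: r² - 12r + 36 = 0
Factored: (r - 6)² = 0
Repeated root: r = 6
General solution: y = (C₁ + C₂x)e^(6x)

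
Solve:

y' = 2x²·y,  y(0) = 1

General solution: y = Ce^(2x³/3)
Applying IC y(0) = 1:
Particular solution: y = e^(2x³/3)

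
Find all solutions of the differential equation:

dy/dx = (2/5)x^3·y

Separating variables and integrating:
ln|y| = x^4/10 + C

General solution: y = Ce^(x^4/10)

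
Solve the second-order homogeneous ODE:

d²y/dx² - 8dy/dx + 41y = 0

Characteristic equation: r² - 8r + 41 = 0
Roots: r = 4 ± 5i (complex conjugates)
General solution: y = e^(4x)(C₁cos(5x) + C₂sin(5x))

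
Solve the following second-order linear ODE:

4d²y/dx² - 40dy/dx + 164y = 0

Characteristic equation: 4r² - 40r + 164 = 0
Divide by 4: r² - 10r + 41 = 0
Roots: r = 5 ± 4i (complex conjugates)
General solution: y = e^(5x)(C₁cos(4x) + C₂sin(4x))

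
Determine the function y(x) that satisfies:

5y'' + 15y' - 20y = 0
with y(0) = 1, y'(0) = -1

General solution: y = C₁e^x + C₂e^(-4x)
Applying ICs: C₁ = 3/5, C₂ = 2/5
Particular solution: y = (3/5)e^x + (2/5)e^(-4x)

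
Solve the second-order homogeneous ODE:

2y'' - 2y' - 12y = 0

Characteristic equation: 2r² - 2r - 12 = 0
Divide by 2: r² - r - 6 = 0
Roots: r = 3, -2 (distinct real)
General solution: y = C₁e^(3x) + C₂e^(-2x)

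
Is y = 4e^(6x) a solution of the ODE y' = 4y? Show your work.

Verification:
y = 4e^(6x)
y' = 24e^(6x)
But 4y = 16e^(6x)
y' ≠ 4y — the derivative does not match

No, it is not a solution.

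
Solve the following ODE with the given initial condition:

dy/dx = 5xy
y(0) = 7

General solution: y = Ce^(5x²/2)
Applying IC y(0) = 7:
Particular solution: y = 7e^(5x²/2)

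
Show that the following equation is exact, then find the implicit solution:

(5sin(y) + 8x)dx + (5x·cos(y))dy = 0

Verify exactness: ∂M/∂y = ∂N/∂x ✓
Find F(x,y) such that ∂F/∂x = M, ∂F/∂y = N
Solution: 5x·sin(y) + 4x² = C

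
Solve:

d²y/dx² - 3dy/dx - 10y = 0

Characteristic equation: r² - 3r - 10 = 0
Roots: r = 5, -2 (distinct real)
General solution: y = C₁e^(5x) + C₂e^(-2x)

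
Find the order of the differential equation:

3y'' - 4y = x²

The order is 2 (highest derivative is of order 2).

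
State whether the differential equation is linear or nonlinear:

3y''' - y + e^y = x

Nonlinear (e^y is nonlinear in y)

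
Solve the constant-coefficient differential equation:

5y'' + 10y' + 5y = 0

Characteristic equation: 5r² + 10r + 5 = 0
Divide by 5: r² + 2r + 1 = 0
Factored: (r + 1)² = 0
Repeated root: r = -1
General solution: y = (C₁ + C₂x)e^(-x)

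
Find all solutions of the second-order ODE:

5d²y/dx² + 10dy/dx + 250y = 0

Characteristic equation: 5r² + 10r + 250 = 0
Divide by 5: r² + 2r + 50 = 0
Roots: r = -1 ± 7i (complex conjugates)
General solution: y = e^(-x)(C₁cos(7x) + C₂sin(7x))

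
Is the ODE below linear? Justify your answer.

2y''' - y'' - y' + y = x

Yes. Linear (y and its derivatives appear to the first power only, no products of y terms)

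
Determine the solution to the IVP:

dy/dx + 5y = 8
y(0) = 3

General solution: y = 8/5 + Ce^(-5x)
Applying y(0) = 3: C = 3 - 8/5 = 7/5
Particular solution: y = 8/5 + (7/5)e^(-5x)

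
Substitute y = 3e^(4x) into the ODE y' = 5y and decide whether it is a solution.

Verification:
y = 3e^(4x)
y' = 12e^(4x)
But 5y = 15e^(4x)
y' ≠ 5y — the derivative does not match

No, it is not a solution.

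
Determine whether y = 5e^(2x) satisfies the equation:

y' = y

Verification:
y = 5e^(2x)
y' = 10e^(2x)
But y = 5e^(2x)
y' ≠ y — the derivative does not match

No, it is not a solution.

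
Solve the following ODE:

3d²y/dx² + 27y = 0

Characteristic equation: 3r² + 27 = 0
Divide by 3: r² + 9 = 0
Roots: r = ±3i (complex conjugates)
General solution: y = C₁cos(3x) + C₂sin(3x)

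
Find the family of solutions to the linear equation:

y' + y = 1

Using integrating factor method:

General solution: y = 1 + Ce^(-x)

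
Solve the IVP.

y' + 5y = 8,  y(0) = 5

General solution: y = 8/5 + Ce^(-5x)
Applying y(0) = 5: C = 5 - 8/5 = 17/5
Particular solution: y = 8/5 + (17/5)e^(-5x)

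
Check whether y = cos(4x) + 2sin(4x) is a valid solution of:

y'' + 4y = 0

Verification:
y'' = -16cos(4x) - 32sin(4x)
y'' + 4y ≠ 0 (frequency mismatch: got 16 instead of 4)

No, it is not a solution.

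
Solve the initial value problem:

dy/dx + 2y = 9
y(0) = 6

General solution: y = 9/2 + Ce^(-2x)
Applying y(0) = 6: C = 6 - 9/2 = 3/2
Particular solution: y = 9/2 + (3/2)e^(-2x)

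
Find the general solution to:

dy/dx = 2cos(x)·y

Separating variables and integrating:
ln|y| = 2sin(x) + C

General solution: y = Ce^(2sin(x))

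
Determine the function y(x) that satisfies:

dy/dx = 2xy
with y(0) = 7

General solution: y = Ce^(x²)
Applying IC y(0) = 7:
Particular solution: y = 7e^(x²)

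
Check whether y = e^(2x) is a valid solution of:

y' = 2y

Verification:
y = e^(2x)
y' = 2e^(2x)
2y = 2e^(2x)
y' = 2y ✓

Yes, it is a solution.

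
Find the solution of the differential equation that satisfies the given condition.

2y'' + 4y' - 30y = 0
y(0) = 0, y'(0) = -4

General solution: y = C₁e^(3x) + C₂e^(-5x)
Applying ICs: C₁ = -1/2, C₂ = 1/2
Particular solution: y = -(1/2)e^(3x) + (1/2)e^(-5x)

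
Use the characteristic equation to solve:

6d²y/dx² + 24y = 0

Characteristic equation: 6r² + 24 = 0
Divide by 6: r² + 4 = 0
Roots: r = ±2i (complex conjugates)
General solution: y = C₁cos(2x) + C₂sin(2x)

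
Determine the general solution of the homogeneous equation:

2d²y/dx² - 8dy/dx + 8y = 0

Characteristic equation: 2r² - 8r + 8 = 0
Divide by 2: r² - 4r + 4 = 0
Factored: (r - 2)² = 0
Repeated root: r = 2
General solution: y = (C₁ + C₂x)e^(2x)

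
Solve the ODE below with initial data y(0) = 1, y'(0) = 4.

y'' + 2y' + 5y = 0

General solution: y = e^(-x)(C₁cos(2x) + C₂sin(2x))
Complex roots r = -1 ± 2i
Applying ICs: C₁ = 1, C₂ = 5/2
Particular solution: y = e^(-x)(cos(2x) + (5/2)sin(2x))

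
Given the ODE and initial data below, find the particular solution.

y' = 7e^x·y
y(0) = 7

General solution: y = Ce^(7e^x)
Applying IC y(0) = 7:
Particular solution: y = 7e^(7(e^x - 1))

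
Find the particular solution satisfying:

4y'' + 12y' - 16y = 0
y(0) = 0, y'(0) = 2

General solution: y = C₁e^x + C₂e^(-4x)
Applying ICs: C₁ = 2/5, C₂ = -2/5
Particular solution: y = (2/5)e^x - (2/5)e^(-4x)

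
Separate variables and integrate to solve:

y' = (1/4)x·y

Separating variables and integrating:
ln|y| = x^2/8 + C

General solution: y = Ce^(x^2/8)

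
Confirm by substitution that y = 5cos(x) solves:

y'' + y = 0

Verification:
y'' = -5cos(x)
y'' + y = 0 ✓

Yes, it is a solution.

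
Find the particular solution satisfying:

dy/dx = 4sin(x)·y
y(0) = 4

General solution: y = Ce^(-4cos(x))
Applying IC y(0) = 4:
Particular solution: y = 4e^(4(1-cos(x)))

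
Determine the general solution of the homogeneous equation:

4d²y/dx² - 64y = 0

Characteristic equation: 4r² - 64 = 0
Divide by 4: r² - 16 = 0
Roots: r = 4, -4 (distinct real)
General solution: y = C₁e^(4x) + C₂e^(-4x)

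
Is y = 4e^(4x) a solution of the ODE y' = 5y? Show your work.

Verification:
y = 4e^(4x)
y' = 16e^(4x)
But 5y = 20e^(4x)
y' ≠ 5y — the derivative does not match

No, it is not a solution.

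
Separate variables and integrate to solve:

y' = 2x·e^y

Separating variables and integrating:
-e^(-y) = x² + C

General solution: y = -ln(C - x²)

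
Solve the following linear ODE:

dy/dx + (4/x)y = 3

Using integrating factor method:

General solution: y = (3/5)x + Cx^(-4)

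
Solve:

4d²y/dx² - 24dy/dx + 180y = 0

Characteristic equation: 4r² - 24r + 180 = 0
Divide by 4: r² - 6r + 45 = 0
Roots: r = 3 ± 6i (complex conjugates)
General solution: y = e^(3x)(C₁cos(6x) + C₂sin(6x))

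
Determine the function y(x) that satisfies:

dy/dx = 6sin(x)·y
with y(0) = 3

General solution: y = Ce^(-6cos(x))
Applying IC y(0) = 3:
Particular solution: y = 3e^(6(1-cos(x)))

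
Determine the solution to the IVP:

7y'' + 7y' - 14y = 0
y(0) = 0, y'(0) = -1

General solution: y = C₁e^x + C₂e^(-2x)
Applying ICs: C₁ = -1/3, C₂ = 1/3
Particular solution: y = -(1/3)e^x + (1/3)e^(-2x)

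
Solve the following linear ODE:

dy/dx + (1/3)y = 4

Using integrating factor method:

General solution: y = 12 + Ce^(-x/3)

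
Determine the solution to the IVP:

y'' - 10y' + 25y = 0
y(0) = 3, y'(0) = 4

General solution: y = (C₁ + C₂x)e^(5x)
Repeated root r = 5
Applying ICs: C₁ = 3, C₂ = -11
Particular solution: y = (3 - 11x)e^(5x)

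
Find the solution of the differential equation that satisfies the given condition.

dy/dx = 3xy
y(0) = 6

General solution: y = Ce^(3x²/2)
Applying IC y(0) = 6:
Particular solution: y = 6e^(3x²/2)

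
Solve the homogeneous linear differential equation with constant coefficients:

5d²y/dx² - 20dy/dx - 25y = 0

Characteristic equation: 5r² - 20r - 25 = 0
Divide by 5: r² - 4r - 5 = 0
Roots: r = 5, -1 (distinct real)
General solution: y = C₁e^(5x) + C₂e^(-x)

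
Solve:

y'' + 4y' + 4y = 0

Characteristic equation: r² + 4r + 4 = 0
Factored: (r + 2)² = 0
Repeated root: r = -2
General solution: y = (C₁ + C₂x)e^(-2x)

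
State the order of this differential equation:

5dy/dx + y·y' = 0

The order is 1 (highest derivative is of order 1).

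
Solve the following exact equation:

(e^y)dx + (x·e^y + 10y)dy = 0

Verify exactness: ∂M/∂y = ∂N/∂x ✓
Find F(x,y) such that ∂F/∂x = M, ∂F/∂y = N
Solution: x·e^y + 5y² = C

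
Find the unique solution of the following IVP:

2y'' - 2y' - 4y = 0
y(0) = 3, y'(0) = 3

General solution: y = C₁e^(2x) + C₂e^(-x)
Applying ICs: C₁ = 2, C₂ = 1
Particular solution: y = 2e^(2x) + e^(-x)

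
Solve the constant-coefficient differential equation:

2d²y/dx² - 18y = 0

Characteristic equation: 2r² - 18 = 0
Divide by 2: r² - 9 = 0
Roots: r = 3, -3 (distinct real)
General solution: y = C₁e^(3x) + C₂e^(-3x)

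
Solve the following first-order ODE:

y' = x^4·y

Separating variables and integrating:
ln|y| = x^5/5 + C

General solution: y = Ce^(x^5/5)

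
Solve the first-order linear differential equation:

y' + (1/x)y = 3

Using integrating factor method:

General solution: y = (3/2)x + C/x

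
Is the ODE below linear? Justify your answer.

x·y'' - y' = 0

Yes. Linear (y and its derivatives appear to the first power only, no products of y terms)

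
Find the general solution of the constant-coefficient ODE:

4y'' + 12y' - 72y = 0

Characteristic equation: 4r² + 12r - 72 = 0
Divide by 4: r² + 3r - 18 = 0
Roots: r = 3, -6 (distinct real)
General solution: y = C₁e^(3x) + C₂e^(-6x)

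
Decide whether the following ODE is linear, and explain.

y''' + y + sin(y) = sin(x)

Nonlinear (sin(y) is nonlinear in y)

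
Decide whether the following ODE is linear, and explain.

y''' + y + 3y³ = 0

Nonlinear (y³ term)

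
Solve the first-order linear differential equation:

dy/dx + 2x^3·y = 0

Using integrating factor method:

General solution: y = Ce^(-x^4/2)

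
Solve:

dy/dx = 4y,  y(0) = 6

General solution: y = Ce^(4x)
Applying IC y(0) = 6:
Particular solution: y = 6e^(4x)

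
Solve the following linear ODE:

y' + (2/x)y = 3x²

Using integrating factor method:

General solution: y = (3/5)x^3 + Cx^(-2)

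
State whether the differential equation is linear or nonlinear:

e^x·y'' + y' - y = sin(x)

Linear (y and its derivatives appear to the first power only, no products of y terms)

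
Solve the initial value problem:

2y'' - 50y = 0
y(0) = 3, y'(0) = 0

General solution: y = C₁e^(5x) + C₂e^(-5x)
Applying ICs: C₁ = 3/2, C₂ = 3/2
Particular solution: y = (3/2)e^(5x) + (3/2)e^(-5x)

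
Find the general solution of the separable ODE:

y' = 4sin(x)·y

Separating variables and integrating:
ln|y| = -4cos(x) + C

General solution: y = Ce^(-4cos(x))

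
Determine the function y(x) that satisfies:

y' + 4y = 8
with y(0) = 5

General solution: y = 2 + Ce^(-4x)
Applying y(0) = 5: C = 5 - 2 = 3
Particular solution: y = 2 + 3e^(-4x)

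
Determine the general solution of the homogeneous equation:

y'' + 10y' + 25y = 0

Characteristic equation: r² + 10r + 25 = 0
Factored: (r + 5)² = 0
Repeated root: r = -5
General solution: y = (C₁ + C₂x)e^(-5x)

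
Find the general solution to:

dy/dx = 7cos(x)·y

Separating variables and integrating:
ln|y| = 7sin(x) + C

General solution: y = Ce^(7sin(x))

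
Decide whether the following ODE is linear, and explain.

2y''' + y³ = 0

Nonlinear (y³ term)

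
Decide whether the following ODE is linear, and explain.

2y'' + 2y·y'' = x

Nonlinear (y·y'' term)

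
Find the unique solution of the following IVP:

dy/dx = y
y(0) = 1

General solution: y = Ce^x
Applying IC y(0) = 1:
Particular solution: y = e^x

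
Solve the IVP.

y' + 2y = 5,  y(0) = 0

General solution: y = 5/2 + Ce^(-2x)
Applying y(0) = 0: C = 0 - 5/2 = -5/2
Particular solution: y = 5/2 - (5/2)e^(-2x)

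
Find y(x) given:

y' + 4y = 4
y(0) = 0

General solution: y = 1 + Ce^(-4x)
Applying y(0) = 0: C = 0 - 1 = -1
Particular solution: y = 1 - e^(-4x)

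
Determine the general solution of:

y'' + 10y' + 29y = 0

Characteristic equation: r² + 10r + 29 = 0
Roots: r = -5 ± 2i (complex conjugates)
General solution: y = e^(-5x)(C₁cos(2x) + C₂sin(2x))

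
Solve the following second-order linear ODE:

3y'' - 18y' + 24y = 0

Characteristic equation: 3r² - 18r + 24 = 0
Divide by 3: r² - 6r + 8 = 0
Roots: r = 2, 4 (distinct real)
General solution: y = C₁e^(2x) + C₂e^(4x)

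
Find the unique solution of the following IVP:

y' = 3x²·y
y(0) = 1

General solution: y = Ce^(x³)
Applying IC y(0) = 1:
Particular solution: y = e^(x³)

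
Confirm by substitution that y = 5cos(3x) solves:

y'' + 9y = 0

Verification:
y'' = -45cos(3x)
y'' + 9y = 0 ✓

Yes, it is a solution.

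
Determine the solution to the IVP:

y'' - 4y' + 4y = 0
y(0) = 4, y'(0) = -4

General solution: y = (C₁ + C₂x)e^(2x)
Repeated root r = 2
Applying ICs: C₁ = 4, C₂ = -12
Particular solution: y = (4 - 12x)e^(2x)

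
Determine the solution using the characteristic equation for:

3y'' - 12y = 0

Characteristic equation: 3r² - 12 = 0
Divide by 3: r² - 4 = 0
Roots: r = 2, -2 (distinct real)
General solution: y = C₁e^(2x) + C₂e^(-2x)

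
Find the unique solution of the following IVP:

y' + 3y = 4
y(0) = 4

General solution: y = 4/3 + Ce^(-3x)
Applying y(0) = 4: C = 4 - 4/3 = 8/3
Particular solution: y = 4/3 + (8/3)e^(-3x)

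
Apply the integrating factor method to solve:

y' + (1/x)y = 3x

Using integrating factor method:

General solution: y = x^2 + C/x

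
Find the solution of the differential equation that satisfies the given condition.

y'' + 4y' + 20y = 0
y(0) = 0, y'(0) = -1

General solution: y = e^(-2x)(C₁cos(4x) + C₂sin(4x))
Complex roots r = -2 ± 4i
Applying ICs: C₁ = 0, C₂ = -1/4
Particular solution: y = e^(-2x)(-(1/4)sin(4x))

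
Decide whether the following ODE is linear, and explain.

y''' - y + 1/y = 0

Nonlinear (1/y term)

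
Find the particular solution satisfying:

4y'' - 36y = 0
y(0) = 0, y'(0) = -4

General solution: y = C₁e^(3x) + C₂e^(-3x)
Applying ICs: C₁ = -2/3, C₂ = 2/3
Particular solution: y = -(2/3)e^(3x) + (2/3)e^(-3x)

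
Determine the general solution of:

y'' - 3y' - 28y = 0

Characteristic equation: r² - 3r - 28 = 0
Roots: r = 7, -4 (distinct real)
General solution: y = C₁e^(7x) + C₂e^(-4x)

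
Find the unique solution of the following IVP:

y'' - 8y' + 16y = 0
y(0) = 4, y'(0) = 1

General solution: y = (C₁ + C₂x)e^(4x)
Repeated root r = 4
Applying ICs: C₁ = 4, C₂ = -15
Particular solution: y = (4 - 15x)e^(4x)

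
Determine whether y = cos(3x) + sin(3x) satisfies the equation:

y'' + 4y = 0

Verification:
y'' = -9cos(3x) - 9sin(3x)
y'' + 4y ≠ 0 (frequency mismatch: got 9 instead of 4)

No, it is not a solution.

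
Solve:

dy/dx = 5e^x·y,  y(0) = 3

General solution: y = Ce^(5e^x)
Applying IC y(0) = 3:
Particular solution: y = 3e^(5(e^x - 1))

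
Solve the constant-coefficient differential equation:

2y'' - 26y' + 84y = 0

Characteristic equation: 2r² - 26r + 84 = 0
Divide by 2: r² - 13r + 42 = 0
Roots: r = 7, 6 (distinct real)
General solution: y = C₁e^(7x) + C₂e^(6x)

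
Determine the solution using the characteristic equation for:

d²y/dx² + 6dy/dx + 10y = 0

Characteristic equation: r² + 6r + 10 = 0
Roots: r = -3 ± i (complex conjugates)
General solution: y = e^(-3x)(C₁cos(x) + C₂sin(x))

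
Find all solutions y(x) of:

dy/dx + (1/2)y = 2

Using integrating factor method:

General solution: y = 4 + Ce^(-x/2)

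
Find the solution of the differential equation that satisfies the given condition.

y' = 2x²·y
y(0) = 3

General solution: y = Ce^(2x³/3)
Applying IC y(0) = 3:
Particular solution: y = 3e^(2x³/3)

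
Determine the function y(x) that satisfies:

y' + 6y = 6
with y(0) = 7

General solution: y = 1 + Ce^(-6x)
Applying y(0) = 7: C = 7 - 1 = 6
Particular solution: y = 1 + 6e^(-6x)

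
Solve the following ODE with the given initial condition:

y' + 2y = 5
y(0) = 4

General solution: y = 5/2 + Ce^(-2x)
Applying y(0) = 4: C = 4 - 5/2 = 3/2
Particular solution: y = 5/2 + (3/2)e^(-2x)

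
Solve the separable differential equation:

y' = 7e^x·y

Separating variables and integrating:
ln|y| = 7e^x + C

General solution: y = Ce^(7e^x)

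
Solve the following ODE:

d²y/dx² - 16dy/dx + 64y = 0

Characteristic equation: r² - 16r + 64 = 0
Factored: (r - 8)² = 0
Repeated root: r = 8
General solution: y = (C₁ + C₂x)e^(8x)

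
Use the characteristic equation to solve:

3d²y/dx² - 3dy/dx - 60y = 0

Characteristic equation: 3r² - 3r - 60 = 0
Divide by 3: r² - r - 20 = 0
Roots: r = 5, -4 (distinct real)
General solution: y = C₁e^(5x) + C₂e^(-4x)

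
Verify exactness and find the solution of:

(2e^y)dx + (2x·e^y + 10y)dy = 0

Verify exactness: ∂M/∂y = ∂N/∂x ✓
Find F(x,y) such that ∂F/∂x = M, ∂F/∂y = N
Solution: 2x·e^y + 5y² = C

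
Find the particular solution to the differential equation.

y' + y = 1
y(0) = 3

General solution: y = 1 + Ce^(-x)
Applying y(0) = 3: C = 3 - 1 = 2
Particular solution: y = 1 + 2e^(-x)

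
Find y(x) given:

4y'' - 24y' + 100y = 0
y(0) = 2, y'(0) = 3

General solution: y = e^(3x)(C₁cos(4x) + C₂sin(4x))
Complex roots r = 3 ± 4i
Applying ICs: C₁ = 2, C₂ = -3/4
Particular solution: y = e^(3x)(2cos(4x) - (3/4)sin(4x))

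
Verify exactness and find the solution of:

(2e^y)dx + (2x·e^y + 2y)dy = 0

Verify exactness: ∂M/∂y = ∂N/∂x ✓
Find F(x,y) such that ∂F/∂x = M, ∂F/∂y = N
Solution: 2x·e^y + y² = C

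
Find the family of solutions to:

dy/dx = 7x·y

Separating variables and integrating:
ln|y| = 7x^2/2 + C

General solution: y = Ce^(7x^2/2)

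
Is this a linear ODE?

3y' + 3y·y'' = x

No. Nonlinear (y·y'' term)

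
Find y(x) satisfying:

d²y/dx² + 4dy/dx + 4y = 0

Characteristic equation: r² + 4r + 4 = 0
Factored: (r + 2)² = 0
Repeated root: r = -2
General solution: y = (C₁ + C₂x)e^(-2x)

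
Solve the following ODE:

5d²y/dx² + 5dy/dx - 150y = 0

Characteristic equation: 5r² + 5r - 150 = 0
Divide by 5: r² + r - 30 = 0
Roots: r = 5, -6 (distinct real)
General solution: y = C₁e^(5x) + C₂e^(-6x)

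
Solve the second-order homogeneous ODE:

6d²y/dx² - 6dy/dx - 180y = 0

Characteristic equation: 6r² - 6r - 180 = 0
Divide by 6: r² - r - 30 = 0
Roots: r = 6, -5 (distinct real)
General solution: y = C₁e^(6x) + C₂e^(-5x)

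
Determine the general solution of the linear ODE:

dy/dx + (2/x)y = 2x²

Using integrating factor method:

General solution: y = (2/5)x^3 + Cx^(-2)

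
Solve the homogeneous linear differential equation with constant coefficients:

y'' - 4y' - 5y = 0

Characteristic equation: r² - 4r - 5 = 0
Roots: r = 5, -1 (distinct real)
General solution: y = C₁e^(5x) + C₂e^(-x)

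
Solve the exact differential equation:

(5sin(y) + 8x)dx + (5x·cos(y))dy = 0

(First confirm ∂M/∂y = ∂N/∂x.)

Verify exactness: ∂M/∂y = ∂N/∂x ✓
Find F(x,y) such that ∂F/∂x = M, ∂F/∂y = N
Solution: 5x·sin(y) + 4x² = C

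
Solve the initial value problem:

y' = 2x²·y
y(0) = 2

General solution: y = Ce^(2x³/3)
Applying IC y(0) = 2:
Particular solution: y = 2e^(2x³/3)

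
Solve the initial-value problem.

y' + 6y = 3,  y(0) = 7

General solution: y = 1/2 + Ce^(-6x)
Applying y(0) = 7: C = 7 - 1/2 = 13/2
Particular solution: y = 1/2 + (13/2)e^(-6x)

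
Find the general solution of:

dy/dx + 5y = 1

Using integrating factor method:

General solution: y = 1/5 + Ce^(-5x)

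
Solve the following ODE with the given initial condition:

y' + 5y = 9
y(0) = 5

General solution: y = 9/5 + Ce^(-5x)
Applying y(0) = 5: C = 5 - 9/5 = 16/5
Particular solution: y = 9/5 + (16/5)e^(-5x)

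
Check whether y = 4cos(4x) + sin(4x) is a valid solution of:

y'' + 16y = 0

Verification:
y'' = -64cos(4x) - 16sin(4x)
y'' + 16y = 0 ✓

Yes, it is a solution.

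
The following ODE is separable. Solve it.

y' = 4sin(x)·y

Separating variables and integrating:
ln|y| = -4cos(x) + C

General solution: y = Ce^(-4cos(x))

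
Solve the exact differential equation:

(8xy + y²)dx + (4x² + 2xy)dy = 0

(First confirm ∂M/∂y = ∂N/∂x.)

Verify exactness: ∂M/∂y = ∂N/∂x ✓
Find F(x,y) such that ∂F/∂x = M, ∂F/∂y = N
Solution: 4x²y + xy² = C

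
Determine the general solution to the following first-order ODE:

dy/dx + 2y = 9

Using integrating factor method:

General solution: y = 9/2 + Ce^(-2x)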